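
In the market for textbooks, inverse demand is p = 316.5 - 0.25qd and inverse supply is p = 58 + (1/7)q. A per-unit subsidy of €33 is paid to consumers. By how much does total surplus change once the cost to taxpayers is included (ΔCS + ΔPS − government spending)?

Pre-subsidy: 316.5 - 0.25q = 58 + (1/7)q gives q* = 658 and p* = 152.
With the rebate, buyers effectively pay pb = ps − 33, where ps is the price sellers receive.
On the curves, pb = 316.5 - 0.25q and ps = 58 + (1/7)q; the wedge ps − pb = 33 gives 58 + (1/7)q − (316.5 - 0.25q) = 33, so q' = 742.
Then pb = 316.5 − 0.25·742 = 131 and ps = 58 + (1/7)·742 = 164.
ΔCS = ½(658 + 742)(152 − 131) = 14700; ΔPS = ½(658 + 742)(164 − 152) = 8400.
Government spending = 33 × 742 = 24486.
Net change = 14700 + 8400 − 24486 = -1386. The loss equals the DWL triangle ½·33·84.

Net change in total surplus = -€1386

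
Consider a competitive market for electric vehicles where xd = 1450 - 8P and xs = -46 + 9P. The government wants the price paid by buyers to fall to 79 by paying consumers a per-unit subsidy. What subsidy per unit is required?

At a buyer price of 79, quantity demanded is 1450 − 8·79 = 818.
Sellers supply 818 only when they receive Ps with -46 + 9·Ps = 818, i.e. Ps = 96.
s = Ps − Pb = 96 − 79 = 17.

Required subsidy s = 17 per unit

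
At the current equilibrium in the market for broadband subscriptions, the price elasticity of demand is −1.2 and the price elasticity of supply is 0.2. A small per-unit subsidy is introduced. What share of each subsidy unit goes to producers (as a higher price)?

Producer share = 6/7

For a small subsidy around the equilibrium, the benefit split depends on the relative slopes, which at a point are proportional to the elasticities.
Buyer share = εs/(εs + |εd|) = 0.2/(0.2 + 1.2) = 1/7; seller share = |εd|/(εs + |εd|) = 6/7.
So producers capture 6/7 of the subsidy.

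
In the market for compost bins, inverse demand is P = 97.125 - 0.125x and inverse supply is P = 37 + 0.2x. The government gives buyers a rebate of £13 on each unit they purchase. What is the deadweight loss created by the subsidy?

Deadweight loss = £260

Pre-subsidy: 97.125 - 0.125x = 37 + 0.2x gives x* = 185 and P* = 74.
With the rebate, buyers effectively pay Pb = Ps − 13, where Ps is the price sellers receive.
On the curves, Pb = 97.125 - 0.125x and Ps = 37 + 0.2x; the wedge Ps − Pb = 13 gives 37 + 0.2x − (97.125 - 0.125x) = 13, so x' = 225.
Then Pb = 97.125 − 0.125·225 = 69 and Ps = 37 + 0.2·225 = 82.
The subsidy expands output by 225 − 185 = 40 past the efficient level; on those units the gap between marginal cost and willingness to pay runs from 0 up to 13.
DWL = ½ × 13 × 40 = 260.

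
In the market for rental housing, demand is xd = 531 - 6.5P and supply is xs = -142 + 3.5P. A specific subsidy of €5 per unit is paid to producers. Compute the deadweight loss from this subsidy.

Pre-subsidy: 531 - 6.5P = -142 + 3.5P gives P* = 67.3, x* = 93.55.
With the subsidy, sellers receive Ps = Pb + 5 for each unit, where Pb is the price buyers pay.
Supply in terms of Pb becomes xs = -142 + 3.5(Pb + 5) = -124.5 + 3.5Pb. Setting this equal to demand: 531 - 6.5Pb = -124.5 + 3.5Pb, so Pb = 65.55.
Sellers receive Ps = 65.55 + 5 = 70.55; x' = 531 − 6.5·65.55 = 104.925.
The subsidy expands output by 104.925 − 93.55 = 11.375 past the efficient level; on those units the gap between marginal cost and willingness to pay runs from 0 up to 5.
DWL = ½ × 5 × 11.375 = 28.4375.

Deadweight loss = €28.4375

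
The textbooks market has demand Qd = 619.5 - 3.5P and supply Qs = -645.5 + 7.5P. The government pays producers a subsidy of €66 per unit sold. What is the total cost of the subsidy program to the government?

Government cost = €24717

Pre-subsidy: 619.5 - 3.5P = -645.5 + 7.5P gives P* = 115, Q* = 217.
With the subsidy, sellers receive Ps = Pb + 66 for each unit, where Pb is the price buyers pay.
Supply in terms of Pb becomes Qs = -645.5 + 7.5(Pb + 66) = -150.5 + 7.5Pb. Setting this equal to demand: 619.5 - 3.5Pb = -150.5 + 7.5Pb, so Pb = 70.
Sellers receive Ps = 70 + 66 = 136; Q' = 619.5 − 3.5·70 = 374.5.
Government outlay = subsidy × quantity = 66 × 374.5 = 24717.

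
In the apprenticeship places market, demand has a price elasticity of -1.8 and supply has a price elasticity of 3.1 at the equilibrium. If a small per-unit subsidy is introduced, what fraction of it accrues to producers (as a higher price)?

For a small subsidy around the equilibrium, the benefit split depends on the relative slopes, which at a point are proportional to the elasticities.
Buyer share = εs/(εs + |εd|) = 3.1/(3.1 + 1.8) = 31/49; seller share = |εd|/(εs + |εd|) = 18/49.
So producers capture 18/49 of the subsidy.

Producer share = 18/49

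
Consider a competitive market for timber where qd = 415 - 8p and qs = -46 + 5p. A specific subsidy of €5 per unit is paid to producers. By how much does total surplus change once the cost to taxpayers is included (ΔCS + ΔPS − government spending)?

Pre-subsidy: 415 - 8p = -46 + 5p gives p* = 461/13, q* = 1707/13.
With the subsidy, sellers receive ps = pb + 5 for each unit, where pb is the price buyers pay.
Supply in terms of pb becomes qs = -46 + 5(pb + 5) = -21 + 5pb. Setting this equal to demand: 415 - 8pb = -21 + 5pb, so pb = 436/13.
Sellers receive ps = 436/13 + 5 = 501/13; q' = 415 − 8·(436/13) = 1907/13.
ΔCS = ½(1707/13 + 1907/13)(461/13 − 436/13) = 3475/13; ΔPS = ½(1707/13 + 1907/13)(501/13 − 461/13) = 5560/13.
Government spending = 5 × 1907/13 = 9535/13.
Net change = 3475/13 + 5560/13 − 9535/13 = -500/13. The loss equals the DWL triangle ½·5·200/13.

Net change in total surplus = -500/13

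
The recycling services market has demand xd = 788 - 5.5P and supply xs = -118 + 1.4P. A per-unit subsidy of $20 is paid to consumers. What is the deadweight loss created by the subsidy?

Deadweight loss = 15400/69

Pre-subsidy: 788 - 5.5P = -118 + 1.4P gives P* = 3020/23, x* = 1514/23.
With the rebate, buyers effectively pay Pb = Ps − 20, where Ps is the price sellers receive.
Demand in terms of Ps becomes xd = 788 − 5.5(Ps − 20) = 898 - 5.5Ps. Setting this equal to supply: 898 - 5.5Ps = -118 + 1.4Ps, so Ps = 10160/69.
Buyers pay Pb = 10160/69 − 20 = 8780/69; x' = -118 + 1.4·(10160/69) = 6082/69.
The subsidy expands output by 6082/69 − 1514/23 = 1540/69 past the efficient level; on those units the gap between marginal cost and willingness to pay runs from 0 up to 20.
DWL = ½ × 20 × 1540/69 = 15400/69.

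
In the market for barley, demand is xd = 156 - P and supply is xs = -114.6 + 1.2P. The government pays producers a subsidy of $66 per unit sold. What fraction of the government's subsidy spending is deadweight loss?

Pre-subsidy: 156 - P = -114.6 + 1.2P gives P* = 123, x* = 33.
With the subsidy, sellers receive Ps = Pb + 66 for each unit, where Pb is the price buyers pay.
Supply in terms of Pb becomes xs = -114.6 + 1.2(Pb + 66) = -35.4 + 1.2Pb. Setting this equal to demand: 156 - Pb = -35.4 + 1.2Pb, so Pb = 87.
Sellers receive Ps = 87 + 66 = 153; x' = 156 − 1·87 = 69.
ΔCS = ½(33 + 69)(123 − 87) = 1836; ΔPS = ½(33 + 69)(153 − 123) = 1530.
Government spending = 66 × 69 = 4554.
DWL = ½ × 66 × (69 − 33) = 1188; fraction = 1188 / 4554 = 6/23.

DWL / government spending = 6/23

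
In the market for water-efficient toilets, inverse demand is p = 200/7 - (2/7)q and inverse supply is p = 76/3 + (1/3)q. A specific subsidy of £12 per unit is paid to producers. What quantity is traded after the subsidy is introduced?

Pre-subsidy: 200/7 - (2/7)q = 76/3 + (1/3)q gives q* = 68/13 and p* = 352/13.
With the subsidy, sellers receive ps = pb + 12 for each unit, where pb is the price buyers pay.
On the curves, pb = 200/7 - (2/7)q and ps = 76/3 + (1/3)q; the wedge ps − pb = 12 gives 76/3 + (1/3)q − (200/7 - (2/7)q) = 12, so q' = 320/13.
Then pb = 200/7 − (2/7)·(320/13) = 280/13 and ps = 76/3 + (1/3)·(320/13) = 436/13.

q' = 320/13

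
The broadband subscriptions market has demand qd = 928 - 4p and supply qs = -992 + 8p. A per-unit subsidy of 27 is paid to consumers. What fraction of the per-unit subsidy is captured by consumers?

Consumer share = 2/3

Pre-subsidy: 928 - 4p = -992 + 8p gives p* = 160, q* = 288.
With the rebate, buyers effectively pay pb = ps − 27, where ps is the price sellers receive.
Demand in terms of ps becomes qd = 928 − 4(ps − 27) = 1036 - 4ps. Setting this equal to supply: 1036 - 4ps = -992 + 8ps, so ps = 169.
Buyers pay pb = 169 − 27 = 142; q' = -992 + 8·169 = 360.
Buyers' price falls by p* − pb = 160 − 142 = 18; sellers' price rises by ps − p* = 169 − 160 = 9.
So consumers capture 18/27 = 2/3 of each unit of subsidy.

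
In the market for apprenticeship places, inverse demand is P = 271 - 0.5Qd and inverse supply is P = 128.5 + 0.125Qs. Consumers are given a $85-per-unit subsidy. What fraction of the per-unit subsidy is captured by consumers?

Consumer share = 0.8

Pre-subsidy: 271 - 0.5Q = 128.5 + 0.125Q gives Q* = 228 and P* = 157.
With the rebate, buyers effectively pay Pb = Ps − 85, where Ps is the price sellers receive.
On the curves, Pb = 271 - 0.5Q and Ps = 128.5 + 0.125Q; the wedge Ps − Pb = 85 gives 128.5 + 0.125Q − (271 - 0.5Q) = 85, so Q' = 364.
Then Pb = 271 − 0.5·364 = 89 and Ps = 128.5 + 0.125·364 = 174.
Buyers' price falls by P* − Pb = 157 − 89 = 68; sellers' price rises by Ps − P* = 174 − 157 = 17.
So consumers capture 68/85 = 0.8 of each unit of subsidy.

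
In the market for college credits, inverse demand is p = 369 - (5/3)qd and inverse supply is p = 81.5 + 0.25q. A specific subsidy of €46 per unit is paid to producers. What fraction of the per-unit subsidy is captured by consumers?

Pre-subsidy: 369 - (5/3)q = 81.5 + 0.25q gives q* = 150 and p* = 119.
With the subsidy, sellers receive ps = pb + 46 for each unit, where pb is the price buyers pay.
On the curves, pb = 369 - (5/3)q and ps = 81.5 + 0.25q; the wedge ps − pb = 46 gives 81.5 + 0.25q − (369 - (5/3)q) = 46, so q' = 174.
Then pb = 369 − (5/3)·174 = 79 and ps = 81.5 + 0.25·174 = 125.
Buyers' price falls by p* − pb = 119 − 79 = 40; sellers' price rises by ps − p* = 125 − 119 = 6.
So consumers capture 40/46 = 20/23 of each unit of subsidy.

Consumer share = 20/23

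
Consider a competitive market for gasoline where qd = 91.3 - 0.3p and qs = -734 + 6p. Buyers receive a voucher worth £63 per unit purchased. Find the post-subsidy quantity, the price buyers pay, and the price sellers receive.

q' = 70; buyers pay £71; sellers receive £134

Pre-subsidy: 91.3 - 0.3p = -734 + 6p gives p* = 131, q* = 52.
With the rebate, buyers effectively pay pb = ps − 63, where ps is the price sellers receive.
Demand in terms of ps becomes qd = 91.3 − 0.3(ps − 63) = 110.2 - 0.3ps. Setting this equal to supply: 110.2 - 0.3ps = -734 + 6ps, so ps = 134.
Buyers pay pb = 134 − 63 = 71; q' = -734 + 6·134 = 70.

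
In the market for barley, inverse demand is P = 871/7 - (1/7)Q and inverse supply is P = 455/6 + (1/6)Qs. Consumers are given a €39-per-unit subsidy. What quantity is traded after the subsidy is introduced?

Pre-subsidy: 871/7 - (1/7)Q = 455/6 + (1/6)Q gives Q* = 157 and P* = 102.
With the rebate, buyers effectively pay Pb = Ps − 39, where Ps is the price sellers receive.
On the curves, Pb = 871/7 - (1/7)Q and Ps = 455/6 + (1/6)Q; the wedge Ps − Pb = 39 gives 455/6 + (1/6)Q − (871/7 - (1/7)Q) = 39, so Q' = 283.
Then Pb = 871/7 − (1/7)·283 = 84 and Ps = 455/6 + (1/6)·283 = 123.

Q' = 283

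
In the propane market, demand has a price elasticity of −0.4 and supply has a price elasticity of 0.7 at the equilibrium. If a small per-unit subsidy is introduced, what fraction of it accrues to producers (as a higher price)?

Producer share = 4/11

For a small subsidy around the equilibrium, the benefit split depends on the relative slopes, which at a point are proportional to the elasticities.
Buyer share = εs/(εs + |εd|) = 0.7/(0.7 + 0.4) = 7/11; seller share = |εd|/(εs + |εd|) = 4/11.
So producers capture 4/11 of the subsidy.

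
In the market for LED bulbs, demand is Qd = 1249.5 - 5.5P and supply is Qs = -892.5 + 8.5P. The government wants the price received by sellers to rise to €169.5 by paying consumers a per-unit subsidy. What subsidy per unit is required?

Required subsidy s = €42 per unit

At a seller price of 169.5, quantity supplied is -892.5 + 8.5·169.5 = 548.25.
Buyers absorb 548.25 only when they pay Pb with 1249.5 − 5.5·Pb = 548.25, i.e. Pb = 127.5.
s = Ps − Pb = 169.5 − 127.5 = 42.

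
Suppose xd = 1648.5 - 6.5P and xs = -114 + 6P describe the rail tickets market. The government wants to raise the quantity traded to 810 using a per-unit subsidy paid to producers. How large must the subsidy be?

At x = 810, invert demand for the buyer price: Pb = (1648.5 − 810)/6.5 = 129; invert supply for the seller price: Ps = (810 − (-114))/6 = 154.
The subsidy must fill the gap: s = Ps − Pb = 154 − 129 = 25.

Required subsidy s = 25 per unit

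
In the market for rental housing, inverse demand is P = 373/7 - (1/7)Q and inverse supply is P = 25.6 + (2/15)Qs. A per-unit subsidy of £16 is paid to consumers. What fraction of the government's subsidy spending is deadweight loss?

DWL / government spending = 280/1529

Pre-subsidy: 373/7 - (1/7)Q = 25.6 + (2/15)Q gives Q* = 2907/29 and P* = 1130/29.
With the rebate, buyers effectively pay Pb = Ps − 16, where Ps is the price sellers receive.
On the curves, Pb = 373/7 - (1/7)Q and Ps = 25.6 + (2/15)Q; the wedge Ps − Pb = 16 gives 25.6 + (2/15)Q − (373/7 - (1/7)Q) = 16, so Q' = 4587/29.
Then Pb = 373/7 − (1/7)·(4587/29) = 890/29 and Ps = 25.6 + (2/15)·(4587/29) = 1354/29.
ΔCS = ½(2907/29 + 4587/29)(1130/29 − 890/29) = 899280/841; ΔPS = ½(2907/29 + 4587/29)(1354/29 − 1130/29) = 839328/841.
Government spending = 16 × 4587/29 = 73392/29.
DWL = ½ × 16 × (4587/29 − 2907/29) = 13440/29; fraction = (13440/29) / (73392/29) = 280/1529.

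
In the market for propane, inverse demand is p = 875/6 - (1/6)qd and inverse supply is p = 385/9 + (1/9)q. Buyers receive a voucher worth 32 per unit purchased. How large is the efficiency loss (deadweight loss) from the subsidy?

Deadweight loss = 1843.2

Pre-subsidy: 875/6 - (1/6)q = 385/9 + (1/9)q gives q* = 371 and p* = 84.
With the rebate, buyers effectively pay pb = ps − 32, where ps is the price sellers receive.
On the curves, pb = 875/6 - (1/6)q and ps = 385/9 + (1/9)q; the wedge ps − pb = 32 gives 385/9 + (1/9)q − (875/6 - (1/6)q) = 32, so q' = 486.2.
Then pb = 875/6 − (1/6)·486.2 = 64.8 and ps = 385/9 + (1/9)·486.2 = 96.8.
The subsidy expands output by 486.2 − 371 = 115.2 past the efficient level; on those units the gap between marginal cost and willingness to pay runs from 0 up to 32.
DWL = ½ × 32 × 115.2 = 1843.2.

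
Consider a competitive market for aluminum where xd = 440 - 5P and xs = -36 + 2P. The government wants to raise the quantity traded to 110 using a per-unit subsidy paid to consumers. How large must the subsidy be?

At x = 110, invert demand for the buyer price: Pb = (440 − 110)/5 = 66; invert supply for the seller price: Ps = (110 − (-36))/2 = 73.
The subsidy must fill the gap: s = Ps − Pb = 73 − 66 = 7.

Required subsidy s = 7 per unit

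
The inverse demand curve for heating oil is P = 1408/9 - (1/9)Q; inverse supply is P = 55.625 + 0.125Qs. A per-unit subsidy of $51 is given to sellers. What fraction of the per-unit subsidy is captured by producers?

Pre-subsidy: 1408/9 - (1/9)Q = 55.625 + 0.125Q gives Q* = 427 and P* = 109.
With the subsidy, sellers receive Ps = Pb + 51 for each unit, where Pb is the price buyers pay.
On the curves, Pb = 1408/9 - (1/9)Q and Ps = 55.625 + 0.125Q; the wedge Ps − Pb = 51 gives 55.625 + 0.125Q − (1408/9 - (1/9)Q) = 51, so Q' = 643.
Then Pb = 1408/9 − (1/9)·643 = 85 and Ps = 55.625 + 0.125·643 = 136.
Buyers' price falls by P* − Pb = 109 − 85 = 24; sellers' price rises by Ps − P* = 136 − 109 = 27.
So producers capture 27/51 = 9/17 of each unit of subsidy.

Producer share = 9/17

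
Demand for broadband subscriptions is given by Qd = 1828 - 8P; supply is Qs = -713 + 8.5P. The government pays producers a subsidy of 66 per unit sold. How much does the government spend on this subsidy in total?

Pre-subsidy: 1828 - 8P = -713 + 8.5P gives P* = 154, Q* = 596.
With the subsidy, sellers receive Ps = Pb + 66 for each unit, where Pb is the price buyers pay.
Supply in terms of Pb becomes Qs = -713 + 8.5(Pb + 66) = -152 + 8.5Pb. Setting this equal to demand: 1828 - 8Pb = -152 + 8.5Pb, so Pb = 120.
Sellers receive Ps = 120 + 66 = 186; Q' = 1828 − 8·120 = 868.
Government outlay = subsidy × quantity = 66 × 868 = 57288.

Government cost = 57288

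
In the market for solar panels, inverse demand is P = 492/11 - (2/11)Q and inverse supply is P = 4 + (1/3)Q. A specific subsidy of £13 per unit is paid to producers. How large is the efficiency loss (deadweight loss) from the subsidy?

Deadweight loss = 5577/34

Pre-subsidy: 492/11 - (2/11)Q = 4 + (1/3)Q gives Q* = 1344/17 and P* = 516/17.
With the subsidy, sellers receive Ps = Pb + 13 for each unit, where Pb is the price buyers pay.
On the curves, Pb = 492/11 - (2/11)Q and Ps = 4 + (1/3)Q; the wedge Ps − Pb = 13 gives 4 + (1/3)Q − (492/11 - (2/11)Q) = 13, so Q' = 1773/17.
Then Pb = 492/11 − (2/11)·(1773/17) = 438/17 and Ps = 4 + (1/3)·(1773/17) = 659/17.
The subsidy expands output by 1773/17 − 1344/17 = 429/17 past the efficient level; on those units the gap between marginal cost and willingness to pay runs from 0 up to 13.
DWL = ½ × 13 × 429/17 = 5577/34.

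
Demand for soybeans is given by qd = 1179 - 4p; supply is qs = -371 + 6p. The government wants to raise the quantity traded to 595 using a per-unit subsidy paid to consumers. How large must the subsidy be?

At q = 595, invert demand for the buyer price: pb = (1179 − 595)/4 = 146; invert supply for the seller price: ps = (595 − (-371))/6 = 161.
The subsidy must fill the gap: s = ps − pb = 161 − 146 = 15.

Required subsidy s = 15 per unit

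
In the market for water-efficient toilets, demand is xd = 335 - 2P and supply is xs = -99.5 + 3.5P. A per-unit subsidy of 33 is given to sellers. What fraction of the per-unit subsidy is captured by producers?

Pre-subsidy: 335 - 2P = -99.5 + 3.5P gives P* = 79, x* = 177.
With the subsidy, sellers receive Ps = Pb + 33 for each unit, where Pb is the price buyers pay.
Supply in terms of Pb becomes xs = -99.5 + 3.5(Pb + 33) = 16 + 3.5Pb. Setting this equal to demand: 335 - 2Pb = 16 + 3.5Pb, so Pb = 58.
Sellers receive Ps = 58 + 33 = 91; x' = 335 − 2·58 = 219.
Buyers' price falls by P* − Pb = 79 − 58 = 21; sellers' price rises by Ps − P* = 91 − 79 = 12.
So producers capture 12/33 = 4/11 of each unit of subsidy.

Producer share = 4/11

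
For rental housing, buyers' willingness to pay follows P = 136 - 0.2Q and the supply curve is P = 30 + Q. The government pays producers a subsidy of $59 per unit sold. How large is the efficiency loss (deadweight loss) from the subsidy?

Pre-subsidy: 136 - 0.2Q = 30 + Q gives Q* = 265/3 and P* = 355/3.
With the subsidy, sellers receive Ps = Pb + 59 for each unit, where Pb is the price buyers pay.
On the curves, Pb = 136 - 0.2Q and Ps = 30 + Q; the wedge Ps − Pb = 59 gives 30 + Q − (136 - 0.2Q) = 59, so Q' = 137.5.
Then Pb = 136 − 0.2·137.5 = 108.5 and Ps = 30 + 1·137.5 = 167.5.
The subsidy expands output by 137.5 − 265/3 = 295/6 past the efficient level; on those units the gap between marginal cost and willingness to pay runs from 0 up to 59.
DWL = ½ × 59 × 295/6 = 17405/12.

Deadweight loss = 17405/12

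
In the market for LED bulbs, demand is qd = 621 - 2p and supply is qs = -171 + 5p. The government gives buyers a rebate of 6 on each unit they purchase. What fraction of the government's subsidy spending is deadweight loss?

DWL / government spending = 10/941

Pre-subsidy: 621 - 2p = -171 + 5p gives p* = 792/7, q* = 2763/7.
With the rebate, buyers effectively pay pb = ps − 6, where ps is the price sellers receive.
Demand in terms of ps becomes qd = 621 − 2(ps − 6) = 633 - 2ps. Setting this equal to supply: 633 - 2ps = -171 + 5ps, so ps = 804/7.
Buyers pay pb = 804/7 − 6 = 762/7; q' = -171 + 5·(804/7) = 2823/7.
ΔCS = ½(2763/7 + 2823/7)(792/7 − 762/7) = 1710; ΔPS = ½(2763/7 + 2823/7)(804/7 − 792/7) = 684.
Government spending = 6 × 2823/7 = 16938/7.
DWL = ½ × 6 × (2823/7 − 2763/7) = 180/7; fraction = (180/7) / (16938/7) = 10/941.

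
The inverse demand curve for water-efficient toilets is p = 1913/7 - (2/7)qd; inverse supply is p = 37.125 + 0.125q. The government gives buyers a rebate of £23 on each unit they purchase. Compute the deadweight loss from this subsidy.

Pre-subsidy: 1913/7 - (2/7)q = 37.125 + 0.125q gives q* = 575 and p* = 109.
With the rebate, buyers effectively pay pb = ps − 23, where ps is the price sellers receive.
On the curves, pb = 1913/7 - (2/7)q and ps = 37.125 + 0.125q; the wedge ps − pb = 23 gives 37.125 + 0.125q − (1913/7 - (2/7)q) = 23, so q' = 631.
Then pb = 1913/7 − (2/7)·631 = 93 and ps = 37.125 + 0.125·631 = 116.
The subsidy expands output by 631 − 575 = 56 past the efficient level; on those units the gap between marginal cost and willingness to pay runs from 0 up to 23.
DWL = ½ × 23 × 56 = 644.

Deadweight loss = £644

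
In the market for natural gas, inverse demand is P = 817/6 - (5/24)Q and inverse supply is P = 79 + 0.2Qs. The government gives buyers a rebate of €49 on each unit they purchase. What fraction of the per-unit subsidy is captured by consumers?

Consumer share = 25/49

Pre-subsidy: 817/6 - (5/24)Q = 79 + 0.2Q gives Q* = 140 and P* = 107.
With the rebate, buyers effectively pay Pb = Ps − 49, where Ps is the price sellers receive.
On the curves, Pb = 817/6 - (5/24)Q and Ps = 79 + 0.2Q; the wedge Ps − Pb = 49 gives 79 + 0.2Q − (817/6 - (5/24)Q) = 49, so Q' = 260.
Then Pb = 817/6 − (5/24)·260 = 82 and Ps = 79 + 0.2·260 = 131.
Buyers' price falls by P* − Pb = 107 − 82 = 25; sellers' price rises by Ps − P* = 131 − 107 = 24.
So consumers capture 25/49 = 25/49 of each unit of subsidy.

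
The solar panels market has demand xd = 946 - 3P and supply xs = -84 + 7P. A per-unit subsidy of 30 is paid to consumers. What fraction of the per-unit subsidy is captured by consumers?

Consumer share = 0.7

Pre-subsidy: 946 - 3P = -84 + 7P gives P* = 103, x* = 637.
With the rebate, buyers effectively pay Pb = Ps − 30, where Ps is the price sellers receive.
Demand in terms of Ps becomes xd = 946 − 3(Ps − 30) = 1036 - 3Ps. Setting this equal to supply: 1036 - 3Ps = -84 + 7Ps, so Ps = 112.
Buyers pay Pb = 112 − 30 = 82; x' = -84 + 7·112 = 700.
Buyers' price falls by P* − Pb = 103 − 82 = 21; sellers' price rises by Ps − P* = 112 − 103 = 9.
So consumers capture 21/30 = 0.7 of each unit of subsidy.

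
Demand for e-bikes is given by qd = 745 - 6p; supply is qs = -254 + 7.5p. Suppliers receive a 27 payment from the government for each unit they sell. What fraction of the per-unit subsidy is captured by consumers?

Pre-subsidy: 745 - 6p = -254 + 7.5p gives p* = 74, q* = 301.
With the subsidy, sellers receive ps = pb + 27 for each unit, where pb is the price buyers pay.
Supply in terms of pb becomes qs = -254 + 7.5(pb + 27) = -51.5 + 7.5pb. Setting this equal to demand: 745 - 6pb = -51.5 + 7.5pb, so pb = 59.
Sellers receive ps = 59 + 27 = 86; q' = 745 − 6·59 = 391.
Buyers' price falls by p* − pb = 74 − 59 = 15; sellers' price rises by ps − p* = 86 − 74 = 12.
So consumers capture 15/27 = 5/9 of each unit of subsidy.

Consumer share = 5/9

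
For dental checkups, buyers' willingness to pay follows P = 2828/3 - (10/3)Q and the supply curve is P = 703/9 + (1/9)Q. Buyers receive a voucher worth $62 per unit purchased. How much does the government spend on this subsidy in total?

Pre-subsidy: 2828/3 - (10/3)Q = 703/9 + (1/9)Q gives Q* = 251 and P* = 106.
With the rebate, buyers effectively pay Pb = Ps − 62, where Ps is the price sellers receive.
On the curves, Pb = 2828/3 - (10/3)Q and Ps = 703/9 + (1/9)Q; the wedge Ps − Pb = 62 gives 703/9 + (1/9)Q − (2828/3 - (10/3)Q) = 62, so Q' = 269.
Then Pb = 2828/3 − (10/3)·269 = 46 and Ps = 703/9 + (1/9)·269 = 108.
Government outlay = subsidy × quantity = 62 × 269 = 16678.

Government cost = $16678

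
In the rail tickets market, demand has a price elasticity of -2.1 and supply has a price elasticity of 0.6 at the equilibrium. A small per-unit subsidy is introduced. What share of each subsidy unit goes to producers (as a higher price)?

For a small subsidy around the equilibrium, the benefit split depends on the relative slopes, which at a point are proportional to the elasticities.
Buyer share = εs/(εs + |εd|) = 0.6/(0.6 + 2.1) = 2/9; seller share = |εd|/(εs + |εd|) = 7/9.
So producers capture 7/9 of the subsidy.

Producer share = 7/9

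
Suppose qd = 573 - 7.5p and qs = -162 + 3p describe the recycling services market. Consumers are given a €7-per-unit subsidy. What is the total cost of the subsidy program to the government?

Pre-subsidy: 573 - 7.5p = -162 + 3p gives p* = 70, q* = 48.
With the rebate, buyers effectively pay pb = ps − 7, where ps is the price sellers receive.
Demand in terms of ps becomes qd = 573 − 7.5(ps − 7) = 625.5 - 7.5ps. Setting this equal to supply: 625.5 - 7.5ps = -162 + 3ps, so ps = 75.
Buyers pay pb = 75 − 7 = 68; q' = -162 + 3·75 = 63.
Government outlay = subsidy × quantity = 7 × 63 = 441.

Government cost = €441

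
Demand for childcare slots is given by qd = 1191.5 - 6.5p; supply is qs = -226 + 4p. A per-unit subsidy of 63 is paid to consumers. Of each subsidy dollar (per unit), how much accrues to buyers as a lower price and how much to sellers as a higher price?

Pre-subsidy: 1191.5 - 6.5p = -226 + 4p gives p* = 135, q* = 314.
With the rebate, buyers effectively pay pb = ps − 63, where ps is the price sellers receive.
Demand in terms of ps becomes qd = 1191.5 − 6.5(ps − 63) = 1601 - 6.5ps. Setting this equal to supply: 1601 - 6.5ps = -226 + 4ps, so ps = 174.
Buyers pay pb = 174 − 63 = 111; q' = -226 + 4·174 = 470.
Buyers' price falls by p* − pb = 135 − 111 = 24; sellers' price rises by ps − p* = 174 − 135 = 39.

Buyers gain 24 per unit; sellers gain 39 per unit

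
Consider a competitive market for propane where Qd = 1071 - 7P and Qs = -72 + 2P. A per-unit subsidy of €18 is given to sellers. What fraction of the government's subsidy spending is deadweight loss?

DWL / government spending = 1/15

Pre-subsidy: 1071 - 7P = -72 + 2P gives P* = 127, Q* = 182.
With the subsidy, sellers receive Ps = Pb + 18 for each unit, where Pb is the price buyers pay.
Supply in terms of Pb becomes Qs = -72 + 2(Pb + 18) = -36 + 2Pb. Setting this equal to demand: 1071 - 7Pb = -36 + 2Pb, so Pb = 123.
Sellers receive Ps = 123 + 18 = 141; Q' = 1071 − 7·123 = 210.
ΔCS = ½(182 + 210)(127 − 123) = 784; ΔPS = ½(182 + 210)(141 − 127) = 2744.
Government spending = 18 × 210 = 3780.
DWL = ½ × 18 × (210 − 182) = 252; fraction = 252 / 3780 = 1/15.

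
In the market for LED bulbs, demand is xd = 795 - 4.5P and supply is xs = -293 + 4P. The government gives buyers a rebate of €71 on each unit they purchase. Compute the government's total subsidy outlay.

Pre-subsidy: 795 - 4.5P = -293 + 4P gives P* = 128, x* = 219.
With the rebate, buyers effectively pay Pb = Ps − 71, where Ps is the price sellers receive.
Demand in terms of Ps becomes xd = 795 − 4.5(Ps − 71) = 1114.5 - 4.5Ps. Setting this equal to supply: 1114.5 - 4.5Ps = -293 + 4Ps, so Ps = 2815/17.
Buyers pay Pb = 2815/17 − 71 = 1608/17; x' = -293 + 4·(2815/17) = 6279/17.
Government outlay = subsidy × quantity = 71 × 6279/17 = 445809/17.

Government cost = 445809/17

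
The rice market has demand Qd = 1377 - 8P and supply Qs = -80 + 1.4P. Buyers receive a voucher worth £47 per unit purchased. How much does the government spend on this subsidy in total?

Pre-subsidy: 1377 - 8P = -80 + 1.4P gives P* = 155, Q* = 137.
With the rebate, buyers effectively pay Pb = Ps − 47, where Ps is the price sellers receive.
Demand in terms of Ps becomes Qd = 1377 − 8(Ps − 47) = 1753 - 8Ps. Setting this equal to supply: 1753 - 8Ps = -80 + 1.4Ps, so Ps = 195.
Buyers pay Pb = 195 − 47 = 148; Q' = -80 + 1.4·195 = 193.
Government outlay = subsidy × quantity = 47 × 193 = 9071.

Government cost = £9071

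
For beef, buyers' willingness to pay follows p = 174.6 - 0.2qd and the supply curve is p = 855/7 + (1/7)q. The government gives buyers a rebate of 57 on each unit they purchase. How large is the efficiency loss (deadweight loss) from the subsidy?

Pre-subsidy: 174.6 - 0.2q = 855/7 + (1/7)q gives q* = 153 and p* = 144.
With the rebate, buyers effectively pay pb = ps − 57, where ps is the price sellers receive.
On the curves, pb = 174.6 - 0.2q and ps = 855/7 + (1/7)q; the wedge ps − pb = 57 gives 855/7 + (1/7)q − (174.6 - 0.2q) = 57, so q' = 319.25.
Then pb = 174.6 − 0.2·319.25 = 110.75 and ps = 855/7 + (1/7)·319.25 = 167.75.
The subsidy expands output by 319.25 − 153 = 166.25 past the efficient level; on those units the gap between marginal cost and willingness to pay runs from 0 up to 57.
DWL = ½ × 57 × 166.25 = 4738.125.

Deadweight loss = 4738.125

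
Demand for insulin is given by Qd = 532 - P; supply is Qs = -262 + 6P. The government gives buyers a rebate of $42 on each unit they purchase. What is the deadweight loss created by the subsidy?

Deadweight loss = $756

Pre-subsidy: 532 - P = -262 + 6P gives P* = 794/7, Q* = 2930/7.
With the rebate, buyers effectively pay Pb = Ps − 42, where Ps is the price sellers receive.
Demand in terms of Ps becomes Qd = 532 − 1(Ps − 42) = 574 - Ps. Setting this equal to supply: 574 - Ps = -262 + 6Ps, so Ps = 836/7.
Buyers pay Pb = 836/7 − 42 = 542/7; Q' = -262 + 6·(836/7) = 3182/7.
The subsidy expands output by 3182/7 − 2930/7 = 36 past the efficient level; on those units the gap between marginal cost and willingness to pay runs from 0 up to 42.
DWL = ½ × 42 × 36 = 756.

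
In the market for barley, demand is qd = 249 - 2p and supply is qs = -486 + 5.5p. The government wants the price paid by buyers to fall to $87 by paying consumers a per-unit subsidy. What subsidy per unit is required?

Required subsidy s = $15 per unit

At a buyer price of 87, quantity demanded is 249 − 2·87 = 75.
Sellers supply 75 only when they receive ps with -486 + 5.5·ps = 75, i.e. ps = 102.
s = ps − pb = 102 − 87 = 15.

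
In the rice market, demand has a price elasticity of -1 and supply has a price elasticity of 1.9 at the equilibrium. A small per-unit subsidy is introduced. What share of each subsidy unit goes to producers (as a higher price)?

Producer share = 10/29

For a small subsidy around the equilibrium, the benefit split depends on the relative slopes, which at a point are proportional to the elasticities.
Buyer share = εs/(εs + |εd|) = 1.9/(1.9 + 1) = 19/29; seller share = |εd|/(εs + |εd|) = 10/29.
So producers capture 10/29 of the subsidy.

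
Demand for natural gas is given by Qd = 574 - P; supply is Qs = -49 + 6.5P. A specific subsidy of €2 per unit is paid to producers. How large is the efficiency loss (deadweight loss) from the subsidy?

Pre-subsidy: 574 - P = -49 + 6.5P gives P* = 1246/15, Q* = 7364/15.
With the subsidy, sellers receive Ps = Pb + 2 for each unit, where Pb is the price buyers pay.
Supply in terms of Pb becomes Qs = -49 + 6.5(Pb + 2) = -36 + 6.5Pb. Setting this equal to demand: 574 - Pb = -36 + 6.5Pb, so Pb = 244/3.
Sellers receive Ps = 244/3 + 2 = 250/3; Q' = 574 − 1·(244/3) = 1478/3.
The subsidy expands output by 1478/3 − 7364/15 = 26/15 past the efficient level; on those units the gap between marginal cost and willingness to pay runs from 0 up to 2.
DWL = ½ × 2 × 26/15 = 26/15.

Deadweight loss = 26/15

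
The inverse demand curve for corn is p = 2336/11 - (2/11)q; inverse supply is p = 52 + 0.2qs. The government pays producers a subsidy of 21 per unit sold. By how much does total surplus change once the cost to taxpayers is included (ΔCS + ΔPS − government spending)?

Net change in total surplus = -577.5

Pre-subsidy: 2336/11 - (2/11)q = 52 + 0.2q gives q* = 420 and p* = 136.
With the subsidy, sellers receive ps = pb + 21 for each unit, where pb is the price buyers pay.
On the curves, pb = 2336/11 - (2/11)q and ps = 52 + 0.2q; the wedge ps − pb = 21 gives 52 + 0.2q − (2336/11 - (2/11)q) = 21, so q' = 475.
Then pb = 2336/11 − (2/11)·475 = 126 and ps = 52 + 0.2·475 = 147.
ΔCS = ½(420 + 475)(136 − 126) = 4475; ΔPS = ½(420 + 475)(147 − 136) = 4922.5.
Government spending = 21 × 475 = 9975.
Net change = 4475 + 4922.5 − 9975 = -577.5. The loss equals the DWL triangle ½·21·55.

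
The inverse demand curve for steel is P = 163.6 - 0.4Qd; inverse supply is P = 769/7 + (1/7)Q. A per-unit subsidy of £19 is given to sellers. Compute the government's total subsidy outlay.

Government cost = £2546

Pre-subsidy: 163.6 - 0.4Q = 769/7 + (1/7)Q gives Q* = 99 and P* = 124.
With the subsidy, sellers receive Ps = Pb + 19 for each unit, where Pb is the price buyers pay.
On the curves, Pb = 163.6 - 0.4Q and Ps = 769/7 + (1/7)Q; the wedge Ps − Pb = 19 gives 769/7 + (1/7)Q − (163.6 - 0.4Q) = 19, so Q' = 134.
Then Pb = 163.6 − 0.4·134 = 110 and Ps = 769/7 + (1/7)·134 = 129.
Government outlay = subsidy × quantity = 19 × 134 = 2546.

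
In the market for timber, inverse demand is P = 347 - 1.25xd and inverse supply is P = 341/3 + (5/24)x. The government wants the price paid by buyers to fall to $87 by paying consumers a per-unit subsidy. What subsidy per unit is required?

Required subsidy s = $70 per unit

At a buyer price of 87, quantity demanded is 277.6 − 0.8·87 = 208.
Sellers supply 208 only when they receive Ps = 341/3 + (5/24)·208 = 157.
s = Ps − Pb = 157 − 87 = 70.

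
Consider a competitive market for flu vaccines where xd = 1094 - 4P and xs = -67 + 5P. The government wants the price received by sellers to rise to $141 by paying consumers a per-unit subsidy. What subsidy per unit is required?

Required subsidy s = $27 per unit

At a seller price of 141, quantity supplied is -67 + 5·141 = 638.
Buyers absorb 638 only when they pay Pb with 1094 − 4·Pb = 638, i.e. Pb = 114.
s = Ps − Pb = 141 − 114 = 27.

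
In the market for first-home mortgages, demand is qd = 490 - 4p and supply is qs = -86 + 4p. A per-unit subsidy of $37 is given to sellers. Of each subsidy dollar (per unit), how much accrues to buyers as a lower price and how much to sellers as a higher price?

Pre-subsidy: 490 - 4p = -86 + 4p gives p* = 72, q* = 202.
With the subsidy, sellers receive ps = pb + 37 for each unit, where pb is the price buyers pay.
Supply in terms of pb becomes qs = -86 + 4(pb + 37) = 62 + 4pb. Setting this equal to demand: 490 - 4pb = 62 + 4pb, so pb = 53.5.
Sellers receive ps = 53.5 + 37 = 90.5; q' = 490 − 4·53.5 = 276.
Buyers' price falls by p* − pb = 72 − 53.5 = 18.5; sellers' price rises by ps − p* = 90.5 − 72 = 18.5.

Buyers gain $18.5 per unit; sellers gain $18.5 per unit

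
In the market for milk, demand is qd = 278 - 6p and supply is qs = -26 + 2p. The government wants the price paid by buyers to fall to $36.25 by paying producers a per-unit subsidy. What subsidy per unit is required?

At a buyer price of 36.25, quantity demanded is 278 − 6·36.25 = 60.5.
Sellers supply 60.5 only when they receive ps with -26 + 2·ps = 60.5, i.e. ps = 43.25.
s = ps − pb = 43.25 − 36.25 = 7.

Required subsidy s = $7 per unit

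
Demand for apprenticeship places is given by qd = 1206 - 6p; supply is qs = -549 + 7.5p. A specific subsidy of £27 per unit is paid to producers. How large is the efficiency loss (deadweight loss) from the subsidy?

Pre-subsidy: 1206 - 6p = -549 + 7.5p gives p* = 130, q* = 426.
With the subsidy, sellers receive ps = pb + 27 for each unit, where pb is the price buyers pay.
Supply in terms of pb becomes qs = -549 + 7.5(pb + 27) = -346.5 + 7.5pb. Setting this equal to demand: 1206 - 6pb = -346.5 + 7.5pb, so pb = 115.
Sellers receive ps = 115 + 27 = 142; q' = 1206 − 6·115 = 516.
The subsidy expands output by 516 − 426 = 90 past the efficient level; on those units the gap between marginal cost and willingness to pay runs from 0 up to 27.
DWL = ½ × 27 × 90 = 1215.

Deadweight loss = £1215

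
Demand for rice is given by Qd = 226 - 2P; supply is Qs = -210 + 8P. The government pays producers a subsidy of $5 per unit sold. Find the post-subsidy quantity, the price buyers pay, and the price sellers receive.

Pre-subsidy: 226 - 2P = -210 + 8P gives P* = 43.6, Q* = 138.8.
With the subsidy, sellers receive Ps = Pb + 5 for each unit, where Pb is the price buyers pay.
Supply in terms of Pb becomes Qs = -210 + 8(Pb + 5) = -170 + 8Pb. Setting this equal to demand: 226 - 2Pb = -170 + 8Pb, so Pb = 39.6.
Sellers receive Ps = 39.6 + 5 = 44.6; Q' = 226 − 2·39.6 = 146.8.

Q' = 146.8; buyers pay $39.6; sellers receive $44.6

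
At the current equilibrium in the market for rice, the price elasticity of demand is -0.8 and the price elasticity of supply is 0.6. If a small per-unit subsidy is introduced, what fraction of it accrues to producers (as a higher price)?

Producer share = 4/7

For a small subsidy around the equilibrium, the benefit split depends on the relative slopes, which at a point are proportional to the elasticities.
Buyer share = εs/(εs + |εd|) = 0.6/(0.6 + 0.8) = 3/7; seller share = |εd|/(εs + |εd|) = 4/7.
So producers capture 4/7 of the subsidy.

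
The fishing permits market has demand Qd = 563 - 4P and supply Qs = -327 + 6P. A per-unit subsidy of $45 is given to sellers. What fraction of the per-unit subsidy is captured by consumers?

Pre-subsidy: 563 - 4P = -327 + 6P gives P* = 89, Q* = 207.
With the subsidy, sellers receive Ps = Pb + 45 for each unit, where Pb is the price buyers pay.
Supply in terms of Pb becomes Qs = -327 + 6(Pb + 45) = -57 + 6Pb. Setting this equal to demand: 563 - 4Pb = -57 + 6Pb, so Pb = 62.
Sellers receive Ps = 62 + 45 = 107; Q' = 563 − 4·62 = 315.
Buyers' price falls by P* − Pb = 89 − 62 = 27; sellers' price rises by Ps − P* = 107 − 89 = 18.
So consumers capture 27/45 = 0.6 of each unit of subsidy.

Consumer share = 0.6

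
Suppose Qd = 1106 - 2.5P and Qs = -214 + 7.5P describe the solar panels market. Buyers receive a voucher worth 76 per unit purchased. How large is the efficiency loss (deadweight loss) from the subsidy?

Pre-subsidy: 1106 - 2.5P = -214 + 7.5P gives P* = 132, Q* = 776.
With the rebate, buyers effectively pay Pb = Ps − 76, where Ps is the price sellers receive.
Demand in terms of Ps becomes Qd = 1106 − 2.5(Ps − 76) = 1296 - 2.5Ps. Setting this equal to supply: 1296 - 2.5Ps = -214 + 7.5Ps, so Ps = 151.
Buyers pay Pb = 151 − 76 = 75; Q' = -214 + 7.5·151 = 918.5.
The subsidy expands output by 918.5 − 776 = 142.5 past the efficient level; on those units the gap between marginal cost and willingness to pay runs from 0 up to 76.
DWL = ½ × 76 × 142.5 = 5415.

Deadweight loss = 5415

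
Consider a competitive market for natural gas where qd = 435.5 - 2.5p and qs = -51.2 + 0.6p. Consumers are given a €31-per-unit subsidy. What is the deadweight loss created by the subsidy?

Deadweight loss = €232.5

Pre-subsidy: 435.5 - 2.5p = -51.2 + 0.6p gives p* = 157, q* = 43.
With the rebate, buyers effectively pay pb = ps − 31, where ps is the price sellers receive.
Demand in terms of ps becomes qd = 435.5 − 2.5(ps − 31) = 513 - 2.5ps. Setting this equal to supply: 513 - 2.5ps = -51.2 + 0.6ps, so ps = 182.
Buyers pay pb = 182 − 31 = 151; q' = -51.2 + 0.6·182 = 58.
The subsidy expands output by 58 − 43 = 15 past the efficient level; on those units the gap between marginal cost and willingness to pay runs from 0 up to 31.
DWL = ½ × 31 × 15 = 232.5.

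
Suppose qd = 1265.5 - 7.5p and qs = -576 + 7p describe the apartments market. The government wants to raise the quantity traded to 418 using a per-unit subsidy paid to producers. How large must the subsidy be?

Required subsidy s = 29 per unit

At q = 418, invert demand for the buyer price: pb = (1265.5 − 418)/7.5 = 113; invert supply for the seller price: ps = (418 − (-576))/7 = 142.
The subsidy must fill the gap: s = ps − pb = 142 − 113 = 29.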